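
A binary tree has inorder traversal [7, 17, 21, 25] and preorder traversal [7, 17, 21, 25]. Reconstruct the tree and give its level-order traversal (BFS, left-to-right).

Inorder:  [7, 17, 21, 25]
Preorder: [7, 17, 21, 25]
Algorithm: preorder visits root first, so consume preorder in order;
for each root, split the current inorder slice at that value into
left-subtree inorder and right-subtree inorder, then recurse.
Recursive splits:
  root=7; inorder splits into left=[], right=[17, 21, 25]
  root=17; inorder splits into left=[], right=[21, 25]
  root=21; inorder splits into left=[], right=[25]
  root=25; inorder splits into left=[], right=[]
Reconstructed level-order: [7, 17, 21, 25]


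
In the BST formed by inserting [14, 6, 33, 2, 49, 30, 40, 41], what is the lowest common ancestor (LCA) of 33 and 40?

Tree insertion order: [14, 6, 33, 2, 49, 30, 40, 41]
Tree (level-order array): [14, 6, 33, 2, None, 30, 49, None, None, None, None, 40, None, None, 41]
In a BST, the LCA of p=33, q=40 is the first node v on the
root-to-leaf path with p <= v <= q (go left if both < v, right if both > v).
Walk from root:
  at 14: both 33 and 40 > 14, go right
  at 33: 33 <= 33 <= 40, this is the LCA
LCA = 33


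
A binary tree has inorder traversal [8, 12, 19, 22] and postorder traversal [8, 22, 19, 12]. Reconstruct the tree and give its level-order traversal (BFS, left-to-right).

Inorder:   [8, 12, 19, 22]
Postorder: [8, 22, 19, 12]
Algorithm: postorder visits root last, so walk postorder right-to-left;
each value is the root of the current inorder slice — split it at that
value, recurse on the right subtree first, then the left.
Recursive splits:
  root=12; inorder splits into left=[8], right=[19, 22]
  root=19; inorder splits into left=[], right=[22]
  root=22; inorder splits into left=[], right=[]
  root=8; inorder splits into left=[], right=[]
Reconstructed level-order: [12, 8, 19, 22]


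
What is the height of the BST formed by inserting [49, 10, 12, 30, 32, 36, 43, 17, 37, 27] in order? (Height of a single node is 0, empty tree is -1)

Insertion order: [49, 10, 12, 30, 32, 36, 43, 17, 37, 27]
Tree (level-order array): [49, 10, None, None, 12, None, 30, 17, 32, None, 27, None, 36, None, None, None, 43, 37]
Compute height bottom-up (empty subtree = -1):
  height(27) = 1 + max(-1, -1) = 0
  height(17) = 1 + max(-1, 0) = 1
  height(37) = 1 + max(-1, -1) = 0
  height(43) = 1 + max(0, -1) = 1
  height(36) = 1 + max(-1, 1) = 2
  height(32) = 1 + max(-1, 2) = 3
  height(30) = 1 + max(1, 3) = 4
  height(12) = 1 + max(-1, 4) = 5
  height(10) = 1 + max(-1, 5) = 6
  height(49) = 1 + max(6, -1) = 7
Height = 7


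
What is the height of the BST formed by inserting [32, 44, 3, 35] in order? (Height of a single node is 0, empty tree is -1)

Insertion order: [32, 44, 3, 35]
Tree (level-order array): [32, 3, 44, None, None, 35]
Compute height bottom-up (empty subtree = -1):
  height(3) = 1 + max(-1, -1) = 0
  height(35) = 1 + max(-1, -1) = 0
  height(44) = 1 + max(0, -1) = 1
  height(32) = 1 + max(0, 1) = 2
Height = 2


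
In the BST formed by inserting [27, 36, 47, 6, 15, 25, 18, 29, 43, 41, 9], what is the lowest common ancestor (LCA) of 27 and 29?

Tree insertion order: [27, 36, 47, 6, 15, 25, 18, 29, 43, 41, 9]
Tree (level-order array): [27, 6, 36, None, 15, 29, 47, 9, 25, None, None, 43, None, None, None, 18, None, 41]
In a BST, the LCA of p=27, q=29 is the first node v on the
root-to-leaf path with p <= v <= q (go left if both < v, right if both > v).
Walk from root:
  at 27: 27 <= 27 <= 29, this is the LCA
LCA = 27


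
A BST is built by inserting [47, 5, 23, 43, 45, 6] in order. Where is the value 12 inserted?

Starting tree (level order): [47, 5, None, None, 23, 6, 43, None, None, None, 45]
Insertion path: 47 -> 5 -> 23 -> 6
Result: insert 12 as right child of 6
Final tree (level order): [47, 5, None, None, 23, 6, 43, None, 12, None, 45]


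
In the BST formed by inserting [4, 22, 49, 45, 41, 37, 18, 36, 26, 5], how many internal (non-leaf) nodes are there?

Tree built from: [4, 22, 49, 45, 41, 37, 18, 36, 26, 5]
Tree (level-order array): [4, None, 22, 18, 49, 5, None, 45, None, None, None, 41, None, 37, None, 36, None, 26]
Rule: An internal node has at least one child.
Per-node child counts:
  node 4: 1 child(ren)
  node 22: 2 child(ren)
  node 18: 1 child(ren)
  node 5: 0 child(ren)
  node 49: 1 child(ren)
  node 45: 1 child(ren)
  node 41: 1 child(ren)
  node 37: 1 child(ren)
  node 36: 1 child(ren)
  node 26: 0 child(ren)
Matching nodes: [4, 22, 18, 49, 45, 41, 37, 36]
Count of internal (non-leaf) nodes: 8


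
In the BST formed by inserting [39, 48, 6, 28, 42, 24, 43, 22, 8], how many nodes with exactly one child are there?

Tree built from: [39, 48, 6, 28, 42, 24, 43, 22, 8]
Tree (level-order array): [39, 6, 48, None, 28, 42, None, 24, None, None, 43, 22, None, None, None, 8]
Rule: These are nodes with exactly 1 non-null child.
Per-node child counts:
  node 39: 2 child(ren)
  node 6: 1 child(ren)
  node 28: 1 child(ren)
  node 24: 1 child(ren)
  node 22: 1 child(ren)
  node 8: 0 child(ren)
  node 48: 1 child(ren)
  node 42: 1 child(ren)
  node 43: 0 child(ren)
Matching nodes: [6, 28, 24, 22, 48, 42]
Count of nodes with exactly one child: 6


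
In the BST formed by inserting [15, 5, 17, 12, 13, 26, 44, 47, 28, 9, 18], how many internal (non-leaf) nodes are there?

Tree built from: [15, 5, 17, 12, 13, 26, 44, 47, 28, 9, 18]
Tree (level-order array): [15, 5, 17, None, 12, None, 26, 9, 13, 18, 44, None, None, None, None, None, None, 28, 47]
Rule: An internal node has at least one child.
Per-node child counts:
  node 15: 2 child(ren)
  node 5: 1 child(ren)
  node 12: 2 child(ren)
  node 9: 0 child(ren)
  node 13: 0 child(ren)
  node 17: 1 child(ren)
  node 26: 2 child(ren)
  node 18: 0 child(ren)
  node 44: 2 child(ren)
  node 28: 0 child(ren)
  node 47: 0 child(ren)
Matching nodes: [15, 5, 12, 17, 26, 44]
Count of internal (non-leaf) nodes: 6


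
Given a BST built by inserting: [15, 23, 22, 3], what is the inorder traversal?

Tree insertion order: [15, 23, 22, 3]
Tree (level-order array): [15, 3, 23, None, None, 22]
Inorder traversal: [3, 15, 22, 23]


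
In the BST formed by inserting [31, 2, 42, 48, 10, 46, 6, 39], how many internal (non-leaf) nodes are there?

Tree built from: [31, 2, 42, 48, 10, 46, 6, 39]
Tree (level-order array): [31, 2, 42, None, 10, 39, 48, 6, None, None, None, 46]
Rule: An internal node has at least one child.
Per-node child counts:
  node 31: 2 child(ren)
  node 2: 1 child(ren)
  node 10: 1 child(ren)
  node 6: 0 child(ren)
  node 42: 2 child(ren)
  node 39: 0 child(ren)
  node 48: 1 child(ren)
  node 46: 0 child(ren)
Matching nodes: [31, 2, 10, 42, 48]
Count of internal (non-leaf) nodes: 5


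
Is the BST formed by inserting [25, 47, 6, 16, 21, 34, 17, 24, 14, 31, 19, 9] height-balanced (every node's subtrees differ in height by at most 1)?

Tree (level-order array): [25, 6, 47, None, 16, 34, None, 14, 21, 31, None, 9, None, 17, 24, None, None, None, None, None, 19]
Definition: a tree is height-balanced if, at every node, |h(left) - h(right)| <= 1 (empty subtree has height -1).
Bottom-up per-node check:
  node 9: h_left=-1, h_right=-1, diff=0 [OK], height=0
  node 14: h_left=0, h_right=-1, diff=1 [OK], height=1
  node 19: h_left=-1, h_right=-1, diff=0 [OK], height=0
  node 17: h_left=-1, h_right=0, diff=1 [OK], height=1
  node 24: h_left=-1, h_right=-1, diff=0 [OK], height=0
  node 21: h_left=1, h_right=0, diff=1 [OK], height=2
  node 16: h_left=1, h_right=2, diff=1 [OK], height=3
  node 6: h_left=-1, h_right=3, diff=4 [FAIL (|-1-3|=4 > 1)], height=4
  node 31: h_left=-1, h_right=-1, diff=0 [OK], height=0
  node 34: h_left=0, h_right=-1, diff=1 [OK], height=1
  node 47: h_left=1, h_right=-1, diff=2 [FAIL (|1--1|=2 > 1)], height=2
  node 25: h_left=4, h_right=2, diff=2 [FAIL (|4-2|=2 > 1)], height=5
Node 6 violates the condition: |-1 - 3| = 4 > 1.
Result: Not balanced


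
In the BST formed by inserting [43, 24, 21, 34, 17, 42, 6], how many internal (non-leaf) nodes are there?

Tree built from: [43, 24, 21, 34, 17, 42, 6]
Tree (level-order array): [43, 24, None, 21, 34, 17, None, None, 42, 6]
Rule: An internal node has at least one child.
Per-node child counts:
  node 43: 1 child(ren)
  node 24: 2 child(ren)
  node 21: 1 child(ren)
  node 17: 1 child(ren)
  node 6: 0 child(ren)
  node 34: 1 child(ren)
  node 42: 0 child(ren)
Matching nodes: [43, 24, 21, 17, 34]
Count of internal (non-leaf) nodes: 5


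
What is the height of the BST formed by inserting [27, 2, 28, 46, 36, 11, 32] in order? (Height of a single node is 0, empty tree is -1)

Insertion order: [27, 2, 28, 46, 36, 11, 32]
Tree (level-order array): [27, 2, 28, None, 11, None, 46, None, None, 36, None, 32]
Compute height bottom-up (empty subtree = -1):
  height(11) = 1 + max(-1, -1) = 0
  height(2) = 1 + max(-1, 0) = 1
  height(32) = 1 + max(-1, -1) = 0
  height(36) = 1 + max(0, -1) = 1
  height(46) = 1 + max(1, -1) = 2
  height(28) = 1 + max(-1, 2) = 3
  height(27) = 1 + max(1, 3) = 4
Height = 4


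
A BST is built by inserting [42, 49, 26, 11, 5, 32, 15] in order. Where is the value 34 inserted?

Starting tree (level order): [42, 26, 49, 11, 32, None, None, 5, 15]
Insertion path: 42 -> 26 -> 32
Result: insert 34 as right child of 32
Final tree (level order): [42, 26, 49, 11, 32, None, None, 5, 15, None, 34]


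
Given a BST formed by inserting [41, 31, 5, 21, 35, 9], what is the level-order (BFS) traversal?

Tree insertion order: [41, 31, 5, 21, 35, 9]
Tree (level-order array): [41, 31, None, 5, 35, None, 21, None, None, 9]
BFS from the root, enqueuing left then right child of each popped node:
  queue [41] -> pop 41, enqueue [31], visited so far: [41]
  queue [31] -> pop 31, enqueue [5, 35], visited so far: [41, 31]
  queue [5, 35] -> pop 5, enqueue [21], visited so far: [41, 31, 5]
  queue [35, 21] -> pop 35, enqueue [none], visited so far: [41, 31, 5, 35]
  queue [21] -> pop 21, enqueue [9], visited so far: [41, 31, 5, 35, 21]
  queue [9] -> pop 9, enqueue [none], visited so far: [41, 31, 5, 35, 21, 9]
Result: [41, 31, 5, 35, 21, 9]


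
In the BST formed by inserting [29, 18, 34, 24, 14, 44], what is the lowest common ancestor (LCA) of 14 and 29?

Tree insertion order: [29, 18, 34, 24, 14, 44]
Tree (level-order array): [29, 18, 34, 14, 24, None, 44]
In a BST, the LCA of p=14, q=29 is the first node v on the
root-to-leaf path with p <= v <= q (go left if both < v, right if both > v).
Walk from root:
  at 29: 14 <= 29 <= 29, this is the LCA
LCA = 29


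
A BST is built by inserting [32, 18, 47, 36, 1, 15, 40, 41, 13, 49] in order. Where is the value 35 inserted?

Starting tree (level order): [32, 18, 47, 1, None, 36, 49, None, 15, None, 40, None, None, 13, None, None, 41]
Insertion path: 32 -> 47 -> 36
Result: insert 35 as left child of 36
Final tree (level order): [32, 18, 47, 1, None, 36, 49, None, 15, 35, 40, None, None, 13, None, None, None, None, 41]


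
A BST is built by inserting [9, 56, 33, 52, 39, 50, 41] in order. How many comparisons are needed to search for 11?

Search path for 11: 9 -> 56 -> 33
Found: False
Comparisons: 3


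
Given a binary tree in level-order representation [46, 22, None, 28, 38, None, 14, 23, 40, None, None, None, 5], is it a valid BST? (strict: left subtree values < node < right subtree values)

Level-order array: [46, 22, None, 28, 38, None, 14, 23, 40, None, None, None, 5]
Validate using subtree bounds (lo, hi): at each node, require lo < value < hi,
then recurse left with hi=value and right with lo=value.
Preorder trace (stopping at first violation):
  at node 46 with bounds (-inf, +inf): OK
  at node 22 with bounds (-inf, 46): OK
  at node 28 with bounds (-inf, 22): VIOLATION
Node 28 violates its bound: not (-inf < 28 < 22).
Result: Not a valid BST


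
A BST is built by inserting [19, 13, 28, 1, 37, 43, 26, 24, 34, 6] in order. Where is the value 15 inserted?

Starting tree (level order): [19, 13, 28, 1, None, 26, 37, None, 6, 24, None, 34, 43]
Insertion path: 19 -> 13
Result: insert 15 as right child of 13
Final tree (level order): [19, 13, 28, 1, 15, 26, 37, None, 6, None, None, 24, None, 34, 43]


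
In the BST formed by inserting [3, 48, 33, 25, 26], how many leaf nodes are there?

Tree built from: [3, 48, 33, 25, 26]
Tree (level-order array): [3, None, 48, 33, None, 25, None, None, 26]
Rule: A leaf has 0 children.
Per-node child counts:
  node 3: 1 child(ren)
  node 48: 1 child(ren)
  node 33: 1 child(ren)
  node 25: 1 child(ren)
  node 26: 0 child(ren)
Matching nodes: [26]
Count of leaf nodes: 1


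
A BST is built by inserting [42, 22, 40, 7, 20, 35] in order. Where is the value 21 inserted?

Starting tree (level order): [42, 22, None, 7, 40, None, 20, 35]
Insertion path: 42 -> 22 -> 7 -> 20
Result: insert 21 as right child of 20
Final tree (level order): [42, 22, None, 7, 40, None, 20, 35, None, None, 21]


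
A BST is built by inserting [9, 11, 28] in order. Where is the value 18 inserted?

Starting tree (level order): [9, None, 11, None, 28]
Insertion path: 9 -> 11 -> 28
Result: insert 18 as left child of 28
Final tree (level order): [9, None, 11, None, 28, 18]


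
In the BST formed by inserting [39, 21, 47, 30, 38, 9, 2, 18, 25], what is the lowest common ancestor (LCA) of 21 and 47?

Tree insertion order: [39, 21, 47, 30, 38, 9, 2, 18, 25]
Tree (level-order array): [39, 21, 47, 9, 30, None, None, 2, 18, 25, 38]
In a BST, the LCA of p=21, q=47 is the first node v on the
root-to-leaf path with p <= v <= q (go left if both < v, right if both > v).
Walk from root:
  at 39: 21 <= 39 <= 47, this is the LCA
LCA = 39


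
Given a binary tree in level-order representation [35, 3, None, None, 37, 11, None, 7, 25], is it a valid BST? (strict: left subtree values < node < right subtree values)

Level-order array: [35, 3, None, None, 37, 11, None, 7, 25]
Validate using subtree bounds (lo, hi): at each node, require lo < value < hi,
then recurse left with hi=value and right with lo=value.
Preorder trace (stopping at first violation):
  at node 35 with bounds (-inf, +inf): OK
  at node 3 with bounds (-inf, 35): OK
  at node 37 with bounds (3, 35): VIOLATION
Node 37 violates its bound: not (3 < 37 < 35).
Result: Not a valid BST


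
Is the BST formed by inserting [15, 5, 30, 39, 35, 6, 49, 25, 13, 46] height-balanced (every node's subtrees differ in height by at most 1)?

Tree (level-order array): [15, 5, 30, None, 6, 25, 39, None, 13, None, None, 35, 49, None, None, None, None, 46]
Definition: a tree is height-balanced if, at every node, |h(left) - h(right)| <= 1 (empty subtree has height -1).
Bottom-up per-node check:
  node 13: h_left=-1, h_right=-1, diff=0 [OK], height=0
  node 6: h_left=-1, h_right=0, diff=1 [OK], height=1
  node 5: h_left=-1, h_right=1, diff=2 [FAIL (|-1-1|=2 > 1)], height=2
  node 25: h_left=-1, h_right=-1, diff=0 [OK], height=0
  node 35: h_left=-1, h_right=-1, diff=0 [OK], height=0
  node 46: h_left=-1, h_right=-1, diff=0 [OK], height=0
  node 49: h_left=0, h_right=-1, diff=1 [OK], height=1
  node 39: h_left=0, h_right=1, diff=1 [OK], height=2
  node 30: h_left=0, h_right=2, diff=2 [FAIL (|0-2|=2 > 1)], height=3
  node 15: h_left=2, h_right=3, diff=1 [OK], height=4
Node 5 violates the condition: |-1 - 1| = 2 > 1.
Result: Not balanced


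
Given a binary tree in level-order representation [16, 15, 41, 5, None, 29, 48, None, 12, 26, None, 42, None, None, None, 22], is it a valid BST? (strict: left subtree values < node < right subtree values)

Level-order array: [16, 15, 41, 5, None, 29, 48, None, 12, 26, None, 42, None, None, None, 22]
Validate using subtree bounds (lo, hi): at each node, require lo < value < hi,
then recurse left with hi=value and right with lo=value.
Preorder trace (stopping at first violation):
  at node 16 with bounds (-inf, +inf): OK
  at node 15 with bounds (-inf, 16): OK
  at node 5 with bounds (-inf, 15): OK
  at node 12 with bounds (5, 15): OK
  at node 41 with bounds (16, +inf): OK
  at node 29 with bounds (16, 41): OK
  at node 26 with bounds (16, 29): OK
  at node 22 with bounds (16, 26): OK
  at node 48 with bounds (41, +inf): OK
  at node 42 with bounds (41, 48): OK
No violation found at any node.
Result: Valid BST


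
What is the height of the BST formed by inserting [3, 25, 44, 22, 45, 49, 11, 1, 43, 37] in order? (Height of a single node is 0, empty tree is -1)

Insertion order: [3, 25, 44, 22, 45, 49, 11, 1, 43, 37]
Tree (level-order array): [3, 1, 25, None, None, 22, 44, 11, None, 43, 45, None, None, 37, None, None, 49]
Compute height bottom-up (empty subtree = -1):
  height(1) = 1 + max(-1, -1) = 0
  height(11) = 1 + max(-1, -1) = 0
  height(22) = 1 + max(0, -1) = 1
  height(37) = 1 + max(-1, -1) = 0
  height(43) = 1 + max(0, -1) = 1
  height(49) = 1 + max(-1, -1) = 0
  height(45) = 1 + max(-1, 0) = 1
  height(44) = 1 + max(1, 1) = 2
  height(25) = 1 + max(1, 2) = 3
  height(3) = 1 + max(0, 3) = 4
Height = 4


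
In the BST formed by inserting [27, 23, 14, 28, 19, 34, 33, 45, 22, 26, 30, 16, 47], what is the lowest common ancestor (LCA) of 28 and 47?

Tree insertion order: [27, 23, 14, 28, 19, 34, 33, 45, 22, 26, 30, 16, 47]
Tree (level-order array): [27, 23, 28, 14, 26, None, 34, None, 19, None, None, 33, 45, 16, 22, 30, None, None, 47]
In a BST, the LCA of p=28, q=47 is the first node v on the
root-to-leaf path with p <= v <= q (go left if both < v, right if both > v).
Walk from root:
  at 27: both 28 and 47 > 27, go right
  at 28: 28 <= 28 <= 47, this is the LCA
LCA = 28


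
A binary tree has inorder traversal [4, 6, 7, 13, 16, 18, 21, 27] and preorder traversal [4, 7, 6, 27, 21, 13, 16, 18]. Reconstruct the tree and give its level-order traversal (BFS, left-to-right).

Inorder:  [4, 6, 7, 13, 16, 18, 21, 27]
Preorder: [4, 7, 6, 27, 21, 13, 16, 18]
Algorithm: preorder visits root first, so consume preorder in order;
for each root, split the current inorder slice at that value into
left-subtree inorder and right-subtree inorder, then recurse.
Recursive splits:
  root=4; inorder splits into left=[], right=[6, 7, 13, 16, 18, 21, 27]
  root=7; inorder splits into left=[6], right=[13, 16, 18, 21, 27]
  root=6; inorder splits into left=[], right=[]
  root=27; inorder splits into left=[13, 16, 18, 21], right=[]
  root=21; inorder splits into left=[13, 16, 18], right=[]
  root=13; inorder splits into left=[], right=[16, 18]
  root=16; inorder splits into left=[], right=[18]
  root=18; inorder splits into left=[], right=[]
Reconstructed level-order: [4, 7, 6, 27, 21, 13, 16, 18]


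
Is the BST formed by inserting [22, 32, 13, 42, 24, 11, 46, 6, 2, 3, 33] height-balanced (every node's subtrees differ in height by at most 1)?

Tree (level-order array): [22, 13, 32, 11, None, 24, 42, 6, None, None, None, 33, 46, 2, None, None, None, None, None, None, 3]
Definition: a tree is height-balanced if, at every node, |h(left) - h(right)| <= 1 (empty subtree has height -1).
Bottom-up per-node check:
  node 3: h_left=-1, h_right=-1, diff=0 [OK], height=0
  node 2: h_left=-1, h_right=0, diff=1 [OK], height=1
  node 6: h_left=1, h_right=-1, diff=2 [FAIL (|1--1|=2 > 1)], height=2
  node 11: h_left=2, h_right=-1, diff=3 [FAIL (|2--1|=3 > 1)], height=3
  node 13: h_left=3, h_right=-1, diff=4 [FAIL (|3--1|=4 > 1)], height=4
  node 24: h_left=-1, h_right=-1, diff=0 [OK], height=0
  node 33: h_left=-1, h_right=-1, diff=0 [OK], height=0
  node 46: h_left=-1, h_right=-1, diff=0 [OK], height=0
  node 42: h_left=0, h_right=0, diff=0 [OK], height=1
  node 32: h_left=0, h_right=1, diff=1 [OK], height=2
  node 22: h_left=4, h_right=2, diff=2 [FAIL (|4-2|=2 > 1)], height=5
Node 6 violates the condition: |1 - -1| = 2 > 1.
Result: Not balanced


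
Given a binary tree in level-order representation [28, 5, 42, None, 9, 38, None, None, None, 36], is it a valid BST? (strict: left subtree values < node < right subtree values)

Level-order array: [28, 5, 42, None, 9, 38, None, None, None, 36]
Validate using subtree bounds (lo, hi): at each node, require lo < value < hi,
then recurse left with hi=value and right with lo=value.
Preorder trace (stopping at first violation):
  at node 28 with bounds (-inf, +inf): OK
  at node 5 with bounds (-inf, 28): OK
  at node 9 with bounds (5, 28): OK
  at node 42 with bounds (28, +inf): OK
  at node 38 with bounds (28, 42): OK
  at node 36 with bounds (28, 38): OK
No violation found at any node.
Result: Valid BST


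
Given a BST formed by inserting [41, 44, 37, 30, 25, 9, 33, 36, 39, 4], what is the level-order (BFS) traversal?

Tree insertion order: [41, 44, 37, 30, 25, 9, 33, 36, 39, 4]
Tree (level-order array): [41, 37, 44, 30, 39, None, None, 25, 33, None, None, 9, None, None, 36, 4]
BFS from the root, enqueuing left then right child of each popped node:
  queue [41] -> pop 41, enqueue [37, 44], visited so far: [41]
  queue [37, 44] -> pop 37, enqueue [30, 39], visited so far: [41, 37]
  queue [44, 30, 39] -> pop 44, enqueue [none], visited so far: [41, 37, 44]
  queue [30, 39] -> pop 30, enqueue [25, 33], visited so far: [41, 37, 44, 30]
  queue [39, 25, 33] -> pop 39, enqueue [none], visited so far: [41, 37, 44, 30, 39]
  queue [25, 33] -> pop 25, enqueue [9], visited so far: [41, 37, 44, 30, 39, 25]
  queue [33, 9] -> pop 33, enqueue [36], visited so far: [41, 37, 44, 30, 39, 25, 33]
  queue [9, 36] -> pop 9, enqueue [4], visited so far: [41, 37, 44, 30, 39, 25, 33, 9]
  queue [36, 4] -> pop 36, enqueue [none], visited so far: [41, 37, 44, 30, 39, 25, 33, 9, 36]
  queue [4] -> pop 4, enqueue [none], visited so far: [41, 37, 44, 30, 39, 25, 33, 9, 36, 4]
Result: [41, 37, 44, 30, 39, 25, 33, 9, 36, 4]


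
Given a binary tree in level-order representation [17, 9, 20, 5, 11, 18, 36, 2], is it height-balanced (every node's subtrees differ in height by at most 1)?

Tree (level-order array): [17, 9, 20, 5, 11, 18, 36, 2]
Definition: a tree is height-balanced if, at every node, |h(left) - h(right)| <= 1 (empty subtree has height -1).
Bottom-up per-node check:
  node 2: h_left=-1, h_right=-1, diff=0 [OK], height=0
  node 5: h_left=0, h_right=-1, diff=1 [OK], height=1
  node 11: h_left=-1, h_right=-1, diff=0 [OK], height=0
  node 9: h_left=1, h_right=0, diff=1 [OK], height=2
  node 18: h_left=-1, h_right=-1, diff=0 [OK], height=0
  node 36: h_left=-1, h_right=-1, diff=0 [OK], height=0
  node 20: h_left=0, h_right=0, diff=0 [OK], height=1
  node 17: h_left=2, h_right=1, diff=1 [OK], height=3
All nodes satisfy the balance condition.
Result: Balanced


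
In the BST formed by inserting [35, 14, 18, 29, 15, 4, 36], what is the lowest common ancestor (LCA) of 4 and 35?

Tree insertion order: [35, 14, 18, 29, 15, 4, 36]
Tree (level-order array): [35, 14, 36, 4, 18, None, None, None, None, 15, 29]
In a BST, the LCA of p=4, q=35 is the first node v on the
root-to-leaf path with p <= v <= q (go left if both < v, right if both > v).
Walk from root:
  at 35: 4 <= 35 <= 35, this is the LCA
LCA = 35


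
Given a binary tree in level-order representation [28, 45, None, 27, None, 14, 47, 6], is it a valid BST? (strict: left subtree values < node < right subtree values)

Level-order array: [28, 45, None, 27, None, 14, 47, 6]
Validate using subtree bounds (lo, hi): at each node, require lo < value < hi,
then recurse left with hi=value and right with lo=value.
Preorder trace (stopping at first violation):
  at node 28 with bounds (-inf, +inf): OK
  at node 45 with bounds (-inf, 28): VIOLATION
Node 45 violates its bound: not (-inf < 45 < 28).
Result: Not a valid BST


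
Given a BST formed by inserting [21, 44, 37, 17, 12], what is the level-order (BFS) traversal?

Tree insertion order: [21, 44, 37, 17, 12]
Tree (level-order array): [21, 17, 44, 12, None, 37]
BFS from the root, enqueuing left then right child of each popped node:
  queue [21] -> pop 21, enqueue [17, 44], visited so far: [21]
  queue [17, 44] -> pop 17, enqueue [12], visited so far: [21, 17]
  queue [44, 12] -> pop 44, enqueue [37], visited so far: [21, 17, 44]
  queue [12, 37] -> pop 12, enqueue [none], visited so far: [21, 17, 44, 12]
  queue [37] -> pop 37, enqueue [none], visited so far: [21, 17, 44, 12, 37]
Result: [21, 17, 44, 12, 37]


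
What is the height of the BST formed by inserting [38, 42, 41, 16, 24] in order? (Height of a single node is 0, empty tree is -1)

Insertion order: [38, 42, 41, 16, 24]
Tree (level-order array): [38, 16, 42, None, 24, 41]
Compute height bottom-up (empty subtree = -1):
  height(24) = 1 + max(-1, -1) = 0
  height(16) = 1 + max(-1, 0) = 1
  height(41) = 1 + max(-1, -1) = 0
  height(42) = 1 + max(0, -1) = 1
  height(38) = 1 + max(1, 1) = 2
Height = 2


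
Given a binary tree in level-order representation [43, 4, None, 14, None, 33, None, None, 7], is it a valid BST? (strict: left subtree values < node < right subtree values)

Level-order array: [43, 4, None, 14, None, 33, None, None, 7]
Validate using subtree bounds (lo, hi): at each node, require lo < value < hi,
then recurse left with hi=value and right with lo=value.
Preorder trace (stopping at first violation):
  at node 43 with bounds (-inf, +inf): OK
  at node 4 with bounds (-inf, 43): OK
  at node 14 with bounds (-inf, 4): VIOLATION
Node 14 violates its bound: not (-inf < 14 < 4).
Result: Not a valid BST


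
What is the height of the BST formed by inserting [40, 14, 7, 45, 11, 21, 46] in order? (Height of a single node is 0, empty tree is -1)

Insertion order: [40, 14, 7, 45, 11, 21, 46]
Tree (level-order array): [40, 14, 45, 7, 21, None, 46, None, 11]
Compute height bottom-up (empty subtree = -1):
  height(11) = 1 + max(-1, -1) = 0
  height(7) = 1 + max(-1, 0) = 1
  height(21) = 1 + max(-1, -1) = 0
  height(14) = 1 + max(1, 0) = 2
  height(46) = 1 + max(-1, -1) = 0
  height(45) = 1 + max(-1, 0) = 1
  height(40) = 1 + max(2, 1) = 3
Height = 3


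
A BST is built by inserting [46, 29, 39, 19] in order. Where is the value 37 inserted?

Starting tree (level order): [46, 29, None, 19, 39]
Insertion path: 46 -> 29 -> 39
Result: insert 37 as left child of 39
Final tree (level order): [46, 29, None, 19, 39, None, None, 37]


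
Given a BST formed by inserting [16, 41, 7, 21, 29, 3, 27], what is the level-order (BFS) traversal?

Tree insertion order: [16, 41, 7, 21, 29, 3, 27]
Tree (level-order array): [16, 7, 41, 3, None, 21, None, None, None, None, 29, 27]
BFS from the root, enqueuing left then right child of each popped node:
  queue [16] -> pop 16, enqueue [7, 41], visited so far: [16]
  queue [7, 41] -> pop 7, enqueue [3], visited so far: [16, 7]
  queue [41, 3] -> pop 41, enqueue [21], visited so far: [16, 7, 41]
  queue [3, 21] -> pop 3, enqueue [none], visited so far: [16, 7, 41, 3]
  queue [21] -> pop 21, enqueue [29], visited so far: [16, 7, 41, 3, 21]
  queue [29] -> pop 29, enqueue [27], visited so far: [16, 7, 41, 3, 21, 29]
  queue [27] -> pop 27, enqueue [none], visited so far: [16, 7, 41, 3, 21, 29, 27]
Result: [16, 7, 41, 3, 21, 29, 27]


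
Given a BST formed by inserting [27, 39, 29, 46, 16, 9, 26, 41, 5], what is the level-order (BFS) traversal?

Tree insertion order: [27, 39, 29, 46, 16, 9, 26, 41, 5]
Tree (level-order array): [27, 16, 39, 9, 26, 29, 46, 5, None, None, None, None, None, 41]
BFS from the root, enqueuing left then right child of each popped node:
  queue [27] -> pop 27, enqueue [16, 39], visited so far: [27]
  queue [16, 39] -> pop 16, enqueue [9, 26], visited so far: [27, 16]
  queue [39, 9, 26] -> pop 39, enqueue [29, 46], visited so far: [27, 16, 39]
  queue [9, 26, 29, 46] -> pop 9, enqueue [5], visited so far: [27, 16, 39, 9]
  queue [26, 29, 46, 5] -> pop 26, enqueue [none], visited so far: [27, 16, 39, 9, 26]
  queue [29, 46, 5] -> pop 29, enqueue [none], visited so far: [27, 16, 39, 9, 26, 29]
  queue [46, 5] -> pop 46, enqueue [41], visited so far: [27, 16, 39, 9, 26, 29, 46]
  queue [5, 41] -> pop 5, enqueue [none], visited so far: [27, 16, 39, 9, 26, 29, 46, 5]
  queue [41] -> pop 41, enqueue [none], visited so far: [27, 16, 39, 9, 26, 29, 46, 5, 41]
Result: [27, 16, 39, 9, 26, 29, 46, 5, 41]


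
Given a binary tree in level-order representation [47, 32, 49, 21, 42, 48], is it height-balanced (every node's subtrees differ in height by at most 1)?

Tree (level-order array): [47, 32, 49, 21, 42, 48]
Definition: a tree is height-balanced if, at every node, |h(left) - h(right)| <= 1 (empty subtree has height -1).
Bottom-up per-node check:
  node 21: h_left=-1, h_right=-1, diff=0 [OK], height=0
  node 42: h_left=-1, h_right=-1, diff=0 [OK], height=0
  node 32: h_left=0, h_right=0, diff=0 [OK], height=1
  node 48: h_left=-1, h_right=-1, diff=0 [OK], height=0
  node 49: h_left=0, h_right=-1, diff=1 [OK], height=1
  node 47: h_left=1, h_right=1, diff=0 [OK], height=2
All nodes satisfy the balance condition.
Result: Balanced


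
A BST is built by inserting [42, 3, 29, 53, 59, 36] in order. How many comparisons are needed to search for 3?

Search path for 3: 42 -> 3
Found: True
Comparisons: 2


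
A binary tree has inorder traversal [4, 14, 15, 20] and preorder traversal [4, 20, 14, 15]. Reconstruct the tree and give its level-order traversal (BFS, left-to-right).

Inorder:  [4, 14, 15, 20]
Preorder: [4, 20, 14, 15]
Algorithm: preorder visits root first, so consume preorder in order;
for each root, split the current inorder slice at that value into
left-subtree inorder and right-subtree inorder, then recurse.
Recursive splits:
  root=4; inorder splits into left=[], right=[14, 15, 20]
  root=20; inorder splits into left=[14, 15], right=[]
  root=14; inorder splits into left=[], right=[15]
  root=15; inorder splits into left=[], right=[]
Reconstructed level-order: [4, 20, 14, 15]


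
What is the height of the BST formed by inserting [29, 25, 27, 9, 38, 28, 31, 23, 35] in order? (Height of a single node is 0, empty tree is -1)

Insertion order: [29, 25, 27, 9, 38, 28, 31, 23, 35]
Tree (level-order array): [29, 25, 38, 9, 27, 31, None, None, 23, None, 28, None, 35]
Compute height bottom-up (empty subtree = -1):
  height(23) = 1 + max(-1, -1) = 0
  height(9) = 1 + max(-1, 0) = 1
  height(28) = 1 + max(-1, -1) = 0
  height(27) = 1 + max(-1, 0) = 1
  height(25) = 1 + max(1, 1) = 2
  height(35) = 1 + max(-1, -1) = 0
  height(31) = 1 + max(-1, 0) = 1
  height(38) = 1 + max(1, -1) = 2
  height(29) = 1 + max(2, 2) = 3
Height = 3


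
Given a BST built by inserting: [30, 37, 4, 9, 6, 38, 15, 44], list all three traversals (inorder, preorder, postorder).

Tree insertion order: [30, 37, 4, 9, 6, 38, 15, 44]
Tree (level-order array): [30, 4, 37, None, 9, None, 38, 6, 15, None, 44]
Inorder (L, root, R): [4, 6, 9, 15, 30, 37, 38, 44]
Preorder (root, L, R): [30, 4, 9, 6, 15, 37, 38, 44]
Postorder (L, R, root): [6, 15, 9, 4, 44, 38, 37, 30]


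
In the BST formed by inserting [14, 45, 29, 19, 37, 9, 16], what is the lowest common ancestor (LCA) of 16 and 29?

Tree insertion order: [14, 45, 29, 19, 37, 9, 16]
Tree (level-order array): [14, 9, 45, None, None, 29, None, 19, 37, 16]
In a BST, the LCA of p=16, q=29 is the first node v on the
root-to-leaf path with p <= v <= q (go left if both < v, right if both > v).
Walk from root:
  at 14: both 16 and 29 > 14, go right
  at 45: both 16 and 29 < 45, go left
  at 29: 16 <= 29 <= 29, this is the LCA
LCA = 29


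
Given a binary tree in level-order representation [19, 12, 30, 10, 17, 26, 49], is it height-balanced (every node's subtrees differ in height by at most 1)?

Tree (level-order array): [19, 12, 30, 10, 17, 26, 49]
Definition: a tree is height-balanced if, at every node, |h(left) - h(right)| <= 1 (empty subtree has height -1).
Bottom-up per-node check:
  node 10: h_left=-1, h_right=-1, diff=0 [OK], height=0
  node 17: h_left=-1, h_right=-1, diff=0 [OK], height=0
  node 12: h_left=0, h_right=0, diff=0 [OK], height=1
  node 26: h_left=-1, h_right=-1, diff=0 [OK], height=0
  node 49: h_left=-1, h_right=-1, diff=0 [OK], height=0
  node 30: h_left=0, h_right=0, diff=0 [OK], height=1
  node 19: h_left=1, h_right=1, diff=0 [OK], height=2
All nodes satisfy the balance condition.
Result: Balanced


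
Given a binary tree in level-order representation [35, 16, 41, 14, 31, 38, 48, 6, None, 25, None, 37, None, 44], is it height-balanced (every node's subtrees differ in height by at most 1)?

Tree (level-order array): [35, 16, 41, 14, 31, 38, 48, 6, None, 25, None, 37, None, 44]
Definition: a tree is height-balanced if, at every node, |h(left) - h(right)| <= 1 (empty subtree has height -1).
Bottom-up per-node check:
  node 6: h_left=-1, h_right=-1, diff=0 [OK], height=0
  node 14: h_left=0, h_right=-1, diff=1 [OK], height=1
  node 25: h_left=-1, h_right=-1, diff=0 [OK], height=0
  node 31: h_left=0, h_right=-1, diff=1 [OK], height=1
  node 16: h_left=1, h_right=1, diff=0 [OK], height=2
  node 37: h_left=-1, h_right=-1, diff=0 [OK], height=0
  node 38: h_left=0, h_right=-1, diff=1 [OK], height=1
  node 44: h_left=-1, h_right=-1, diff=0 [OK], height=0
  node 48: h_left=0, h_right=-1, diff=1 [OK], height=1
  node 41: h_left=1, h_right=1, diff=0 [OK], height=2
  node 35: h_left=2, h_right=2, diff=0 [OK], height=3
All nodes satisfy the balance condition.
Result: Balanced


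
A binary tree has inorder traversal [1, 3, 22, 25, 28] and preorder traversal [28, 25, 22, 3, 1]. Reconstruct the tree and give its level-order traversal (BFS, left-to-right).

Inorder:  [1, 3, 22, 25, 28]
Preorder: [28, 25, 22, 3, 1]
Algorithm: preorder visits root first, so consume preorder in order;
for each root, split the current inorder slice at that value into
left-subtree inorder and right-subtree inorder, then recurse.
Recursive splits:
  root=28; inorder splits into left=[1, 3, 22, 25], right=[]
  root=25; inorder splits into left=[1, 3, 22], right=[]
  root=22; inorder splits into left=[1, 3], right=[]
  root=3; inorder splits into left=[1], right=[]
  root=1; inorder splits into left=[], right=[]
Reconstructed level-order: [28, 25, 22, 3, 1]


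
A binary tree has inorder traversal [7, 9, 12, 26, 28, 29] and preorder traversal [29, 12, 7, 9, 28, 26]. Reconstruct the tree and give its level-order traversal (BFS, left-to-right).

Inorder:  [7, 9, 12, 26, 28, 29]
Preorder: [29, 12, 7, 9, 28, 26]
Algorithm: preorder visits root first, so consume preorder in order;
for each root, split the current inorder slice at that value into
left-subtree inorder and right-subtree inorder, then recurse.
Recursive splits:
  root=29; inorder splits into left=[7, 9, 12, 26, 28], right=[]
  root=12; inorder splits into left=[7, 9], right=[26, 28]
  root=7; inorder splits into left=[], right=[9]
  root=9; inorder splits into left=[], right=[]
  root=28; inorder splits into left=[26], right=[]
  root=26; inorder splits into left=[], right=[]
Reconstructed level-order: [29, 12, 7, 28, 9, 26]


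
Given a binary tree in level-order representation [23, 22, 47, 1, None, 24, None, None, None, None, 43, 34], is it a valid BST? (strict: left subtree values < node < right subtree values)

Level-order array: [23, 22, 47, 1, None, 24, None, None, None, None, 43, 34]
Validate using subtree bounds (lo, hi): at each node, require lo < value < hi,
then recurse left with hi=value and right with lo=value.
Preorder trace (stopping at first violation):
  at node 23 with bounds (-inf, +inf): OK
  at node 22 with bounds (-inf, 23): OK
  at node 1 with bounds (-inf, 22): OK
  at node 47 with bounds (23, +inf): OK
  at node 24 with bounds (23, 47): OK
  at node 43 with bounds (24, 47): OK
  at node 34 with bounds (24, 43): OK
No violation found at any node.
Result: Valid BST


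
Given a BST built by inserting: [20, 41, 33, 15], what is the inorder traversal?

Tree insertion order: [20, 41, 33, 15]
Tree (level-order array): [20, 15, 41, None, None, 33]
Inorder traversal: [15, 20, 33, 41]


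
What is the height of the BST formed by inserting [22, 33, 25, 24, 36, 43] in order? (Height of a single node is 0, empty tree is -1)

Insertion order: [22, 33, 25, 24, 36, 43]
Tree (level-order array): [22, None, 33, 25, 36, 24, None, None, 43]
Compute height bottom-up (empty subtree = -1):
  height(24) = 1 + max(-1, -1) = 0
  height(25) = 1 + max(0, -1) = 1
  height(43) = 1 + max(-1, -1) = 0
  height(36) = 1 + max(-1, 0) = 1
  height(33) = 1 + max(1, 1) = 2
  height(22) = 1 + max(-1, 2) = 3
Height = 3


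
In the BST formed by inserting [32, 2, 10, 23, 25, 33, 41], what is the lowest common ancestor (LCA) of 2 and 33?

Tree insertion order: [32, 2, 10, 23, 25, 33, 41]
Tree (level-order array): [32, 2, 33, None, 10, None, 41, None, 23, None, None, None, 25]
In a BST, the LCA of p=2, q=33 is the first node v on the
root-to-leaf path with p <= v <= q (go left if both < v, right if both > v).
Walk from root:
  at 32: 2 <= 32 <= 33, this is the LCA
LCA = 32


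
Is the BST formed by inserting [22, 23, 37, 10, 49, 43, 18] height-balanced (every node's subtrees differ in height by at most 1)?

Tree (level-order array): [22, 10, 23, None, 18, None, 37, None, None, None, 49, 43]
Definition: a tree is height-balanced if, at every node, |h(left) - h(right)| <= 1 (empty subtree has height -1).
Bottom-up per-node check:
  node 18: h_left=-1, h_right=-1, diff=0 [OK], height=0
  node 10: h_left=-1, h_right=0, diff=1 [OK], height=1
  node 43: h_left=-1, h_right=-1, diff=0 [OK], height=0
  node 49: h_left=0, h_right=-1, diff=1 [OK], height=1
  node 37: h_left=-1, h_right=1, diff=2 [FAIL (|-1-1|=2 > 1)], height=2
  node 23: h_left=-1, h_right=2, diff=3 [FAIL (|-1-2|=3 > 1)], height=3
  node 22: h_left=1, h_right=3, diff=2 [FAIL (|1-3|=2 > 1)], height=4
Node 37 violates the condition: |-1 - 1| = 2 > 1.
Result: Not balanced


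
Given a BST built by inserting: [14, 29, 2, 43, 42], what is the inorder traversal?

Tree insertion order: [14, 29, 2, 43, 42]
Tree (level-order array): [14, 2, 29, None, None, None, 43, 42]
Inorder traversal: [2, 14, 29, 42, 43]


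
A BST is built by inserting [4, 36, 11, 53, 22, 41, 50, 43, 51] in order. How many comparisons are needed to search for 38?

Search path for 38: 4 -> 36 -> 53 -> 41
Found: False
Comparisons: 4


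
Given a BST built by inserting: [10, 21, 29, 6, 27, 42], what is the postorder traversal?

Tree insertion order: [10, 21, 29, 6, 27, 42]
Tree (level-order array): [10, 6, 21, None, None, None, 29, 27, 42]
Postorder traversal: [6, 27, 42, 29, 21, 10]


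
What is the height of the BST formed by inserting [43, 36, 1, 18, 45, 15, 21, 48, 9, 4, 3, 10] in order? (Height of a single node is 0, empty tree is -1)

Insertion order: [43, 36, 1, 18, 45, 15, 21, 48, 9, 4, 3, 10]
Tree (level-order array): [43, 36, 45, 1, None, None, 48, None, 18, None, None, 15, 21, 9, None, None, None, 4, 10, 3]
Compute height bottom-up (empty subtree = -1):
  height(3) = 1 + max(-1, -1) = 0
  height(4) = 1 + max(0, -1) = 1
  height(10) = 1 + max(-1, -1) = 0
  height(9) = 1 + max(1, 0) = 2
  height(15) = 1 + max(2, -1) = 3
  height(21) = 1 + max(-1, -1) = 0
  height(18) = 1 + max(3, 0) = 4
  height(1) = 1 + max(-1, 4) = 5
  height(36) = 1 + max(5, -1) = 6
  height(48) = 1 + max(-1, -1) = 0
  height(45) = 1 + max(-1, 0) = 1
  height(43) = 1 + max(6, 1) = 7
Height = 7


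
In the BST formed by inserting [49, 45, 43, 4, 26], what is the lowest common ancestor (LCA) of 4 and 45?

Tree insertion order: [49, 45, 43, 4, 26]
Tree (level-order array): [49, 45, None, 43, None, 4, None, None, 26]
In a BST, the LCA of p=4, q=45 is the first node v on the
root-to-leaf path with p <= v <= q (go left if both < v, right if both > v).
Walk from root:
  at 49: both 4 and 45 < 49, go left
  at 45: 4 <= 45 <= 45, this is the LCA
LCA = 45


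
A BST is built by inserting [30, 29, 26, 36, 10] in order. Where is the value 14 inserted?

Starting tree (level order): [30, 29, 36, 26, None, None, None, 10]
Insertion path: 30 -> 29 -> 26 -> 10
Result: insert 14 as right child of 10
Final tree (level order): [30, 29, 36, 26, None, None, None, 10, None, None, 14]


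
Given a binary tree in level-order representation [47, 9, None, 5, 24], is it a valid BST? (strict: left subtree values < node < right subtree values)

Level-order array: [47, 9, None, 5, 24]
Validate using subtree bounds (lo, hi): at each node, require lo < value < hi,
then recurse left with hi=value and right with lo=value.
Preorder trace (stopping at first violation):
  at node 47 with bounds (-inf, +inf): OK
  at node 9 with bounds (-inf, 47): OK
  at node 5 with bounds (-inf, 9): OK
  at node 24 with bounds (9, 47): OK
No violation found at any node.
Result: Valid BST
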